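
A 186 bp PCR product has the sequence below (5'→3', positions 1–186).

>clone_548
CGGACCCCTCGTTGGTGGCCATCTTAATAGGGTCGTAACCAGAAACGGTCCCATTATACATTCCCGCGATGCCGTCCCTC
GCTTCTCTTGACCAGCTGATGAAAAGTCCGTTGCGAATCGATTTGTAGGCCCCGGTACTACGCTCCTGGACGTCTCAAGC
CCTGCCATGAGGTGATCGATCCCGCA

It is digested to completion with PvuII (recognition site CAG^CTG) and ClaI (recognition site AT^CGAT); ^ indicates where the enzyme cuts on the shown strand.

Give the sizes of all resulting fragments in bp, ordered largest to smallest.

The PvuII site (CAGCTG) starts at position 93.
PvuII cuts after base 3 of each site, so after position 95.
ClaI sites (ATCGAT) start at positions 117, 175.
ClaI cuts after base 2 of each site, so after positions 118, 176.
Combined cut positions: 95, 118, 176.
Linear molecule, 3 cuts → 4 fragments:
  1–95 → 95 bp
  96–118 → 23 bp
  119–176 → 58 bp
  177–186 → 10 bp
Sorted largest to smallest: 95, 58, 23, 10 bp.

95, 58, 23, 10 bp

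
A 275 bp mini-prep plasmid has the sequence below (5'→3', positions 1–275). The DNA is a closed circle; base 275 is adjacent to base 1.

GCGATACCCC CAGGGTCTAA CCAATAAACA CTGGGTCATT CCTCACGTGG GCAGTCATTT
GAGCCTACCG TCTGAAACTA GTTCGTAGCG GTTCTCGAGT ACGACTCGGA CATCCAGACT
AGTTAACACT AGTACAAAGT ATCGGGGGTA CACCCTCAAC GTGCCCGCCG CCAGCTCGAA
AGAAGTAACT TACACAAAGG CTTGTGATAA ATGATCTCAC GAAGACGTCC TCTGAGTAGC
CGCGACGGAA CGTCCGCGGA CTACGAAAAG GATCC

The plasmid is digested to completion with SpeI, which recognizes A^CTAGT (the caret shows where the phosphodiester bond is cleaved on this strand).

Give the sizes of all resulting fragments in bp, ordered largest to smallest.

224, 41, 10 bp

SpeI sites (ACTAGT) start at positions 77, 118, 128.
SpeI cuts after the first base of each site, so after positions 77, 118, 128.
Circular molecule, 3 cuts → 3 fragments:
  78–118 → 41 bp
  119–128 → 10 bp
  129–275 then 1–77 → 147 + 77 = 224 bp
Sorted largest to smallest: 224, 41, 10 bp.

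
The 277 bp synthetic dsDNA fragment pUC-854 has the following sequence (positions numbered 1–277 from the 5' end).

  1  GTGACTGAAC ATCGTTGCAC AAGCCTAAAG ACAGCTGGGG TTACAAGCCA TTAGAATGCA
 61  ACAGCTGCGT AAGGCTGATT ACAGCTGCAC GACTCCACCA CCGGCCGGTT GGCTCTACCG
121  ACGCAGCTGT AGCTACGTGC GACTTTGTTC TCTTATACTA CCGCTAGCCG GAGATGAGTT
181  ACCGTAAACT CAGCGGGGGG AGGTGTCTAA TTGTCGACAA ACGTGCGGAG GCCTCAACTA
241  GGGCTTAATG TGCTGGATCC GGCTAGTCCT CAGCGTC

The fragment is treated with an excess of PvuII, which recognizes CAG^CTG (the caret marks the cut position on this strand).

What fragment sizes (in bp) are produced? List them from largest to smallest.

PvuII sites (CAGCTG) start at positions 32, 62, 82, 124.
PvuII cuts after base 3 of each site, so after positions 34, 64, 84, 126.
Linear molecule, 4 cuts → 5 fragments:
  1–34 → 34 bp
  35–64 → 30 bp
  65–84 → 20 bp
  85–126 → 42 bp
  127–277 → 151 bp
Sorted largest to smallest: 151, 42, 34, 30, 20 bp.

151, 42, 34, 30, 20 bp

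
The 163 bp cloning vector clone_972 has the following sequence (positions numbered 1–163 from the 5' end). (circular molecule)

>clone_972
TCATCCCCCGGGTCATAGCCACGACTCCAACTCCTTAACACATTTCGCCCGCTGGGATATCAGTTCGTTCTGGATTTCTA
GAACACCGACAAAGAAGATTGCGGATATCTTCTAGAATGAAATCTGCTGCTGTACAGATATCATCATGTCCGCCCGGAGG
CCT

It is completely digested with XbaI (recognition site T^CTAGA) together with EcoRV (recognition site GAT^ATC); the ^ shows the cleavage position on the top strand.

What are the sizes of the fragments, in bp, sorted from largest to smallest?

XbaI sites (TCTAGA) start at positions 77, 111.
XbaI cuts after the first base of each site, so after positions 77, 111.
EcoRV sites (GATATC) start at positions 56, 104, 137.
EcoRV cuts after base 3 of each site, so after positions 58, 106, 139.
Combined cut positions: 58, 77, 106, 111, 139.
Circular molecule, 5 cuts → 5 fragments:
  59–77 → 19 bp
  78–106 → 29 bp
  107–111 → 5 bp
  112–139 → 28 bp
  140–163 then 1–58 → 24 + 58 = 82 bp
Sorted largest to smallest: 82, 29, 28, 19, 5 bp.

82, 29, 28, 19, 5 bp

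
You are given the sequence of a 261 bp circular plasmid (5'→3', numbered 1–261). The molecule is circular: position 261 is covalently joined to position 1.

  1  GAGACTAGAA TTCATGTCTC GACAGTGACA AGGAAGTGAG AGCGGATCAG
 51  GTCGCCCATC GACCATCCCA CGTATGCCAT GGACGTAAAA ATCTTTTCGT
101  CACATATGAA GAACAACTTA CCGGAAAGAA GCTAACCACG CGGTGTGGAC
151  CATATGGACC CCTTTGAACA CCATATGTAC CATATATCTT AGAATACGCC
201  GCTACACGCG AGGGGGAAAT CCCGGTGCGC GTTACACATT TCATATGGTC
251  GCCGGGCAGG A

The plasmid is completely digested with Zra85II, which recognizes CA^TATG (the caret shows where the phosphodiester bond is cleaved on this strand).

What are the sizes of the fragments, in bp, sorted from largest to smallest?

Zra85II sites (CATATG) start at positions 103, 151, 172, 242.
Zra85II cuts after base 2 of each site, so after positions 104, 152, 173, 243.
Circular molecule, 4 cuts → 4 fragments:
  105–152 → 48 bp
  153–173 → 21 bp
  174–243 → 70 bp
  244–261 then 1–104 → 18 + 104 = 122 bp
Sorted largest to smallest: 122, 70, 48, 21 bp.

122, 70, 48, 21 bp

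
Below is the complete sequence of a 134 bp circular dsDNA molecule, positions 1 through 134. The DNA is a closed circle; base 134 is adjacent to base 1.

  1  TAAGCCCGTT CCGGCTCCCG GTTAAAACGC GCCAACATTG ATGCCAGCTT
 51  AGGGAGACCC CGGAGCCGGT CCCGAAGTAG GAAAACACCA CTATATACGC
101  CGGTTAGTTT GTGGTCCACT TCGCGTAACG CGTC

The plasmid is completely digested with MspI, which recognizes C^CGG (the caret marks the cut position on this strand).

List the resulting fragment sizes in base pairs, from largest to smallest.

45, 42, 34, 7, 6 bp

MspI sites (CCGG) start at positions 11, 18, 60, 66, 100.
MspI cuts after the first base of each site, so after positions 11, 18, 60, 66, 100.
Circular molecule, 5 cuts → 5 fragments:
  12–18 → 7 bp
  19–60 → 42 bp
  61–66 → 6 bp
  67–100 → 34 bp
  101–134 then 1–11 → 34 + 11 = 45 bp
Sorted largest to smallest: 45, 42, 34, 7, 6 bp.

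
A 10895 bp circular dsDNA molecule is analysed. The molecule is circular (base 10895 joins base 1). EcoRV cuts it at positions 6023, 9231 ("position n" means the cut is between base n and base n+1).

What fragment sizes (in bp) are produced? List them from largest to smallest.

Circular molecule, 2 cuts → 2 fragments:
  9231 − 6023 = 3208 bp
  wrap: 10895 − 9231 + 6023 = 7687 bp
Sorted largest to smallest: 7687, 3208 bp.

7687, 3208 bp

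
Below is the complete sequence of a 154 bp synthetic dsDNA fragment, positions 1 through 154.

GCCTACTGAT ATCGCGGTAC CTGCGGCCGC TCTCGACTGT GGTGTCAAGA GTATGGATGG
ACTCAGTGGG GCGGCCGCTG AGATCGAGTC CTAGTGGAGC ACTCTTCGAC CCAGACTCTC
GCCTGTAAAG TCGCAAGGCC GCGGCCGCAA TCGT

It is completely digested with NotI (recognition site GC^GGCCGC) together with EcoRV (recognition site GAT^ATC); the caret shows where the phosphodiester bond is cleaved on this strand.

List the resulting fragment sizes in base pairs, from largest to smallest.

70, 48, 14, 12, 10 bp

NotI sites (GCGGCCGC) start at positions 23, 71, 141.
NotI cuts after base 2 of each site, so after positions 24, 72, 142.
The EcoRV site (GATATC) starts at position 8.
EcoRV cuts after base 3 of each site, so after position 10.
Combined cut positions: 10, 24, 72, 142.
Linear molecule, 4 cuts → 5 fragments:
  1–10 → 10 bp
  11–24 → 14 bp
  25–72 → 48 bp
  73–142 → 70 bp
  143–154 → 12 bp
Sorted largest to smallest: 70, 48, 14, 12, 10 bp.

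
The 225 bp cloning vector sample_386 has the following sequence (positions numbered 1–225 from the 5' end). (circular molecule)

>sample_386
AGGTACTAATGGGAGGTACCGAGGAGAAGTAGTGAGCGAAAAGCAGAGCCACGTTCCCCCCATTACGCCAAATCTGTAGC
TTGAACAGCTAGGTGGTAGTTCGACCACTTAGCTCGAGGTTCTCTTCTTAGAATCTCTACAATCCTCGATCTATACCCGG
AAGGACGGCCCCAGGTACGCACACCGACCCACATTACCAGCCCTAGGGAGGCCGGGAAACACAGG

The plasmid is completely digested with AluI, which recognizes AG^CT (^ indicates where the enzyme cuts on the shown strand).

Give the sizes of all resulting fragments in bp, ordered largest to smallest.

192, 24, 9 bp

AluI sites (AGCT) start at positions 78, 87, 111.
AluI cuts after base 2 of each site, so after positions 79, 88, 112.
Circular molecule, 3 cuts → 3 fragments:
  80–88 → 9 bp
  89–112 → 24 bp
  113–225 then 1–79 → 113 + 79 = 192 bp
Sorted largest to smallest: 192, 24, 9 bp.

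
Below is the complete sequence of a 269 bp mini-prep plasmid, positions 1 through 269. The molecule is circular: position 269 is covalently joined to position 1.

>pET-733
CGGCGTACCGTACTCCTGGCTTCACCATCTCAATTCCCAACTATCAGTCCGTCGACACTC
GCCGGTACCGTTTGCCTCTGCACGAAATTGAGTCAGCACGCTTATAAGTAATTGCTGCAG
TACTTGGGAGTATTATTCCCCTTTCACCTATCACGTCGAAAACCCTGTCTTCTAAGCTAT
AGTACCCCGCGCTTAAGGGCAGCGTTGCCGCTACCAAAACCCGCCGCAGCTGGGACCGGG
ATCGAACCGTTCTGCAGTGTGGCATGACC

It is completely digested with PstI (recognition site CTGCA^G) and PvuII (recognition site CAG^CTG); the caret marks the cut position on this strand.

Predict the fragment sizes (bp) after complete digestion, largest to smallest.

PstI sites (CTGCAG) start at positions 115, 252.
PstI cuts after base 5 of each site (before the last base), so after positions 119, 256.
The PvuII site (CAGCTG) starts at position 227.
PvuII cuts after base 3 of each site, so after position 229.
Combined cut positions: 119, 229, 256.
Circular molecule, 3 cuts → 3 fragments:
  120–229 → 110 bp
  230–256 → 27 bp
  257–269 then 1–119 → 13 + 119 = 132 bp
Sorted largest to smallest: 132, 110, 27 bp.

132, 110, 27 bp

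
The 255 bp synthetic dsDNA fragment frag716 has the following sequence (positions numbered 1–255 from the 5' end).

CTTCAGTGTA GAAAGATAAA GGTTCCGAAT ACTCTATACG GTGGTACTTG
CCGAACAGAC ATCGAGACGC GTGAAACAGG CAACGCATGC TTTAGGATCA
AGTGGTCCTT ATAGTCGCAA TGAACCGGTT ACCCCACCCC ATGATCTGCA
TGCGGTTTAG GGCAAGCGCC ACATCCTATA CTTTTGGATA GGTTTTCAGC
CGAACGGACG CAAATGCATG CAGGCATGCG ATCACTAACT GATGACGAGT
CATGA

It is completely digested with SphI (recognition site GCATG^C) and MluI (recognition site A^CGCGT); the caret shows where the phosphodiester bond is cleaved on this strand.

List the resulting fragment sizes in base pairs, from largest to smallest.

SphI sites (GCATGC) start at positions 85, 148, 216, 224.
SphI cuts after base 5 of each site (before the last base), so after positions 89, 152, 220, 228.
The MluI site (ACGCGT) starts at position 67.
MluI cuts after the first base of each site, so after position 67.
Combined cut positions: 67, 89, 152, 220, 228.
Linear molecule, 5 cuts → 6 fragments:
  1–67 → 67 bp
  68–89 → 22 bp
  90–152 → 63 bp
  153–220 → 68 bp
  221–228 → 8 bp
  229–255 → 27 bp
Sorted largest to smallest: 68, 67, 63, 27, 22, 8 bp.

68, 67, 63, 27, 22, 8 bp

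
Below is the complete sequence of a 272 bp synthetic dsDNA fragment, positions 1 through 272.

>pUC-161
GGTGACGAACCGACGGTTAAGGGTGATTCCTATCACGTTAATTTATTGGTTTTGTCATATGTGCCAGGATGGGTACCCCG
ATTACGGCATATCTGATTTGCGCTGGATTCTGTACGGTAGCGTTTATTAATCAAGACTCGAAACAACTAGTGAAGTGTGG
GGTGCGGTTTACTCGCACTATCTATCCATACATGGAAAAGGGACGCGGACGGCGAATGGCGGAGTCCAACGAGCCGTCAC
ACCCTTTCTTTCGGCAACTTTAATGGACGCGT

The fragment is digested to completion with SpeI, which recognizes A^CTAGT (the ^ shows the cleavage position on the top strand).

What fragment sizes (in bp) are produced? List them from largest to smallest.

146, 126 bp

The SpeI site (ACTAGT) starts at position 146.
SpeI cuts after the first base of each site, so after position 146.
Linear molecule, 1 cut → 2 fragments:
  1–146 → 146 bp
  147–272 → 126 bp
Sorted largest to smallest: 146, 126 bp.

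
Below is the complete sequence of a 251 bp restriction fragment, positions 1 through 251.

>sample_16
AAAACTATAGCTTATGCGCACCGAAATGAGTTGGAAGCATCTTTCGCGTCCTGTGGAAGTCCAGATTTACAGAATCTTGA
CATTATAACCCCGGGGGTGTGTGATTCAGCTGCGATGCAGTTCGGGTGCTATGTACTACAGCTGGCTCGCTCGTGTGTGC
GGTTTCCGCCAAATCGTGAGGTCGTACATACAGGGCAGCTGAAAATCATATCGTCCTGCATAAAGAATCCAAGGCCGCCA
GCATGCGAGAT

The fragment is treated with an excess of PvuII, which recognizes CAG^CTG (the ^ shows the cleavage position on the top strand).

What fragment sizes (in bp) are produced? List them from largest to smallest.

PvuII sites (CAGCTG) start at positions 107, 139, 196.
PvuII cuts after base 3 of each site, so after positions 109, 141, 198.
Linear molecule, 3 cuts → 4 fragments:
  1–109 → 109 bp
  110–141 → 32 bp
  142–198 → 57 bp
  199–251 → 53 bp
Sorted largest to smallest: 109, 57, 53, 32 bp.

109, 57, 53, 32 bp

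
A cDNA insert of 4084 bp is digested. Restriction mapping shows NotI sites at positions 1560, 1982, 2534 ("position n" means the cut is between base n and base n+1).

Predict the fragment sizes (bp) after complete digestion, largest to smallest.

Linear molecule, 3 cuts → 4 fragments:
  1560 − 0 = 1560 bp
  1982 − 1560 = 422 bp
  2534 − 1982 = 552 bp
  4084 − 2534 = 1550 bp
Sorted largest to smallest: 1560, 1550, 552, 422 bp.

1560, 1550, 552, 422 bp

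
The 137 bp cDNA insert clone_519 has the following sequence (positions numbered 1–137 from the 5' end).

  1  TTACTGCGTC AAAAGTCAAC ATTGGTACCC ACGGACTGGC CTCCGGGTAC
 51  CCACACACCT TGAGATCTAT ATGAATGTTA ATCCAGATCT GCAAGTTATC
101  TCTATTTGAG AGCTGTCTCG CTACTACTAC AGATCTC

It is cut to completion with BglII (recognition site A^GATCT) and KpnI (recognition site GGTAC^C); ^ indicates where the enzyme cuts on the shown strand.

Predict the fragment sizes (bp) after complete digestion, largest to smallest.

BglII sites (AGATCT) start at positions 63, 85, 131.
BglII cuts after the first base of each site, so after positions 63, 85, 131.
KpnI sites (GGTACC) start at positions 24, 46.
KpnI cuts after base 5 of each site (before the last base), so after positions 28, 50.
Combined cut positions: 28, 50, 63, 85, 131.
Linear molecule, 5 cuts → 6 fragments:
  1–28 → 28 bp
  29–50 → 22 bp
  51–63 → 13 bp
  64–85 → 22 bp
  86–131 → 46 bp
  132–137 → 6 bp
Sorted largest to smallest: 46, 28, 22, 22, 13, 6 bp.

46, 28, 22, 22, 13, 6 bp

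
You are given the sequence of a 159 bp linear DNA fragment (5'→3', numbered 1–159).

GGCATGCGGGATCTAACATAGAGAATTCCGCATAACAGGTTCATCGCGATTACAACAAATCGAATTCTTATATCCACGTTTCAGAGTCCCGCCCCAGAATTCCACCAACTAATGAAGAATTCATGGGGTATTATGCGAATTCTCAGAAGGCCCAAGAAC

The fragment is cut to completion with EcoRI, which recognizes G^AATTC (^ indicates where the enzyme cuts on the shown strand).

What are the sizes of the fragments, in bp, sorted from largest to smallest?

EcoRI sites (GAATTC) start at positions 23, 62, 97, 117, 137.
EcoRI cuts after the first base of each site, so after positions 23, 62, 97, 117, 137.
Linear molecule, 5 cuts → 6 fragments:
  1–23 → 23 bp
  24–62 → 39 bp
  63–97 → 35 bp
  98–117 → 20 bp
  118–137 → 20 bp
  138–159 → 22 bp
Sorted largest to smallest: 39, 35, 23, 22, 20, 20 bp.

39, 35, 23, 22, 20, 20 bp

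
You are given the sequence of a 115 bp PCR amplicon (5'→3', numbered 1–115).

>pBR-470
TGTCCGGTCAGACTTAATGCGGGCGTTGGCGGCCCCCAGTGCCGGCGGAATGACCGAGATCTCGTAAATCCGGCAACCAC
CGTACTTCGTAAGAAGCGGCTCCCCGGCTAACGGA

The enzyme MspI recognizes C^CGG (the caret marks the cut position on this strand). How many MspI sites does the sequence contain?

CCGG occurs starting at positions 4, 42, 70, 104.
MspI cuts at 4 sites.

4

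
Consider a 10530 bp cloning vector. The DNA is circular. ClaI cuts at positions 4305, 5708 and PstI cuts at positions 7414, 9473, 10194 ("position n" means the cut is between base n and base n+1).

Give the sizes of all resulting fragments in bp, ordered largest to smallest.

4641, 2059, 1706, 1403, 721 bp

Combined cut positions (sorted): 4305, 5708, 7414, 9473, 10194.
Circular molecule, 5 cuts → 5 fragments:
  5708 − 4305 = 1403 bp
  7414 − 5708 = 1706 bp
  9473 − 7414 = 2059 bp
  10194 − 9473 = 721 bp
  wrap: 10530 − 10194 + 4305 = 4641 bp
Sorted largest to smallest: 4641, 2059, 1706, 1403, 721 bp.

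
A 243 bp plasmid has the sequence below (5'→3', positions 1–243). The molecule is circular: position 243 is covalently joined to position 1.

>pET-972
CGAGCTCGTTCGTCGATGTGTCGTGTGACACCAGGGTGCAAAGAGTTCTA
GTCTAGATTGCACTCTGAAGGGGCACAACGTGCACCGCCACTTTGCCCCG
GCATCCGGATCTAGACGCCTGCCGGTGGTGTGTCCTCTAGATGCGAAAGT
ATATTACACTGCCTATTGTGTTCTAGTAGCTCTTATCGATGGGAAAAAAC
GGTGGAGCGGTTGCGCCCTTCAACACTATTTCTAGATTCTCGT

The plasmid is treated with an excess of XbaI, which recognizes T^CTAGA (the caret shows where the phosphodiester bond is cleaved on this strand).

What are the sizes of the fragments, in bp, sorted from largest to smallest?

XbaI sites (TCTAGA) start at positions 52, 110, 136, 231.
XbaI cuts after the first base of each site, so after positions 52, 110, 136, 231.
Circular molecule, 4 cuts → 4 fragments:
  53–110 → 58 bp
  111–136 → 26 bp
  137–231 → 95 bp
  232–243 then 1–52 → 12 + 52 = 64 bp
Sorted largest to smallest: 95, 64, 58, 26 bp.

95, 64, 58, 26 bp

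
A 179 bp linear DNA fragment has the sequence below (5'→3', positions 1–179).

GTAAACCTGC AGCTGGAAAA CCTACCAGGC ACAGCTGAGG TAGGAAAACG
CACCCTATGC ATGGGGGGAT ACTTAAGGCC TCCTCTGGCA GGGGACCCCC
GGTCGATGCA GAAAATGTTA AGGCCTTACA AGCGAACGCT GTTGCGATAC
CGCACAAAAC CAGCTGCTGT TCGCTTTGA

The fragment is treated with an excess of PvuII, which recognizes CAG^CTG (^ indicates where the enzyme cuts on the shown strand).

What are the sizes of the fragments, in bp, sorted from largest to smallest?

PvuII sites (CAGCTG) start at positions 10, 32, 161.
PvuII cuts after base 3 of each site, so after positions 12, 34, 163.
Linear molecule, 3 cuts → 4 fragments:
  1–12 → 12 bp
  13–34 → 22 bp
  35–163 → 129 bp
  164–179 → 16 bp
Sorted largest to smallest: 129, 22, 16, 12 bp.

129, 22, 16, 12 bp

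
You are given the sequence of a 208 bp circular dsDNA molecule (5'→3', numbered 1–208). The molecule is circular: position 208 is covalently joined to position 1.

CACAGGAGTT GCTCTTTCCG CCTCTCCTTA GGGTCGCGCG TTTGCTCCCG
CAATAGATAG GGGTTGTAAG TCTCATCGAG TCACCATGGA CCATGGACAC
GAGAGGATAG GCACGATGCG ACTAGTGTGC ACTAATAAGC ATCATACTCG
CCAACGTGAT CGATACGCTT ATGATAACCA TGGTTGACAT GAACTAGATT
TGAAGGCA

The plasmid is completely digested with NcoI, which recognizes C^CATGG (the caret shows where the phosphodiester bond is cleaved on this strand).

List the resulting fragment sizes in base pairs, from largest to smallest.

NcoI sites (CCATGG) start at positions 84, 91, 178.
NcoI cuts after the first base of each site, so after positions 84, 91, 178.
Circular molecule, 3 cuts → 3 fragments:
  85–91 → 7 bp
  92–178 → 87 bp
  179–208 then 1–84 → 30 + 84 = 114 bp
Sorted largest to smallest: 114, 87, 7 bp.

114, 87, 7 bp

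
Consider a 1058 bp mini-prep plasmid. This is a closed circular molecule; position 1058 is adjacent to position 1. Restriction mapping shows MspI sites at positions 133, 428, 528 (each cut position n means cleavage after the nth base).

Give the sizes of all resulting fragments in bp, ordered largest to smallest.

663, 295, 100 bp

Circular molecule, 3 cuts → 3 fragments:
  428 − 133 = 295 bp
  528 − 428 = 100 bp
  wrap: 1058 − 528 + 133 = 663 bp
Sorted largest to smallest: 663, 295, 100 bp.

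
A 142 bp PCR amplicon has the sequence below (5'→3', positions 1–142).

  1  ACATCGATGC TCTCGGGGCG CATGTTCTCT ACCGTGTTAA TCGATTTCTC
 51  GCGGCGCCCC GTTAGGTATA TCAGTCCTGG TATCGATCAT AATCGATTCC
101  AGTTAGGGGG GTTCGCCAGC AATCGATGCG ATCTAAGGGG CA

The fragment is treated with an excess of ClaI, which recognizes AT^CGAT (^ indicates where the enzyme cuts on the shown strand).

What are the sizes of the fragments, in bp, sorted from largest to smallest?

42, 37, 30, 19, 10, 4 bp

ClaI sites (ATCGAT) start at positions 3, 40, 82, 92, 122.
ClaI cuts after base 2 of each site, so after positions 4, 41, 83, 93, 123.
Linear molecule, 5 cuts → 6 fragments:
  1–4 → 4 bp
  5–41 → 37 bp
  42–83 → 42 bp
  84–93 → 10 bp
  94–123 → 30 bp
  124–142 → 19 bp
Sorted largest to smallest: 42, 37, 30, 19, 10, 4 bp.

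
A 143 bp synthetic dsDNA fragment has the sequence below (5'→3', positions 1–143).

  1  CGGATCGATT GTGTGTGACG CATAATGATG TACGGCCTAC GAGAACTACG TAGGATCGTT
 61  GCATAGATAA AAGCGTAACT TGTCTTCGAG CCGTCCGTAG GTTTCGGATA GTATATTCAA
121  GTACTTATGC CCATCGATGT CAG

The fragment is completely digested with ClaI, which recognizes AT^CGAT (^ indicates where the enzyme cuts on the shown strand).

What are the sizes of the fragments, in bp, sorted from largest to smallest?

129, 9, 5 bp

ClaI sites (ATCGAT) start at positions 4, 133.
ClaI cuts after base 2 of each site, so after positions 5, 134.
Linear molecule, 2 cuts → 3 fragments:
  1–5 → 5 bp
  6–134 → 129 bp
  135–143 → 9 bp
Sorted largest to smallest: 129, 9, 5 bp.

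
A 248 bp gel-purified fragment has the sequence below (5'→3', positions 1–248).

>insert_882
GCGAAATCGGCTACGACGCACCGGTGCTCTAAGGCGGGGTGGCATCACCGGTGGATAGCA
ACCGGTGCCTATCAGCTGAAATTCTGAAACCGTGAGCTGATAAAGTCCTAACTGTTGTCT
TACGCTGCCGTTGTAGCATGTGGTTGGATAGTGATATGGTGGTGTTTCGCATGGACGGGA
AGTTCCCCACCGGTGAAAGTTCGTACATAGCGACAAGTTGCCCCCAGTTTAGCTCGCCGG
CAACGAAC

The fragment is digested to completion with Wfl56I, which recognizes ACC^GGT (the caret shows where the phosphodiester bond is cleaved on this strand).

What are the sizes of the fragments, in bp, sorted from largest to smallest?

Wfl56I sites (ACCGGT) start at positions 20, 47, 61, 189.
Wfl56I cuts after base 3 of each site, so after positions 22, 49, 63, 191.
Linear molecule, 4 cuts → 5 fragments:
  1–22 → 22 bp
  23–49 → 27 bp
  50–63 → 14 bp
  64–191 → 128 bp
  192–248 → 57 bp
Sorted largest to smallest: 128, 57, 27, 22, 14 bp.

128, 57, 27, 22, 14 bp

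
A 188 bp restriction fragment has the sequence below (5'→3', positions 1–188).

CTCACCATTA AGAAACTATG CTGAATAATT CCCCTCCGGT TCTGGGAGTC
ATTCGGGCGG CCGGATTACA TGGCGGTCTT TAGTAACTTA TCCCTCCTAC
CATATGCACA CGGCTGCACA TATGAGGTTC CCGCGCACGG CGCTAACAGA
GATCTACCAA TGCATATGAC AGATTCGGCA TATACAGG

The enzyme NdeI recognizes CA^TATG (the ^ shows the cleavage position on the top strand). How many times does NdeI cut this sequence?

3

CATATG occurs starting at positions 101, 119, 163.
NdeI cuts at 3 sites.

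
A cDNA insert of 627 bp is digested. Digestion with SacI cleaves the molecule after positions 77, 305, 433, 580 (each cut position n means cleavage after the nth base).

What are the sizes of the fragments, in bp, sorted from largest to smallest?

228, 147, 128, 77, 47 bp

Linear molecule, 4 cuts → 5 fragments:
  77 − 0 = 77 bp
  305 − 77 = 228 bp
  433 − 305 = 128 bp
  580 − 433 = 147 bp
  627 − 580 = 47 bp
Sorted largest to smallest: 228, 147, 128, 77, 47 bp.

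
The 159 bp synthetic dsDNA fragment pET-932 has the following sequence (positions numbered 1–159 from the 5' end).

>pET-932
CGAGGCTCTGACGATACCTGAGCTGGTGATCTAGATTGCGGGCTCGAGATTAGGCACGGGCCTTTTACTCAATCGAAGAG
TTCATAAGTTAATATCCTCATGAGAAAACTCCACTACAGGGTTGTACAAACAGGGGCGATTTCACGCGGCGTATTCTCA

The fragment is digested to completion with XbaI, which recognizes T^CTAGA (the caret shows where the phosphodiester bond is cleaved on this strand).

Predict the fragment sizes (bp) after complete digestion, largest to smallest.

The XbaI site (TCTAGA) starts at position 30.
XbaI cuts after the first base of each site, so after position 30.
Linear molecule, 1 cut → 2 fragments:
  1–30 → 30 bp
  31–159 → 129 bp
Sorted largest to smallest: 129, 30 bp.

129, 30 bp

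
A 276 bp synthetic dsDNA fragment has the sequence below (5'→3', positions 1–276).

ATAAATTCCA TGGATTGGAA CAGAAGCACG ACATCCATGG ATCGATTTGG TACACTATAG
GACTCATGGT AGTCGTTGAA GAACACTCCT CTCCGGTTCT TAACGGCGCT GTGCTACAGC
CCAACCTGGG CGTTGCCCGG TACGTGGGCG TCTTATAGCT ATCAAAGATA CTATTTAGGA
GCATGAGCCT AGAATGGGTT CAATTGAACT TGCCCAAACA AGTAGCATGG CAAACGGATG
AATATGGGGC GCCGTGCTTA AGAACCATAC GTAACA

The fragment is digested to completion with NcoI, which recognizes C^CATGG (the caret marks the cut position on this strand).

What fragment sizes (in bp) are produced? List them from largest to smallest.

241, 27, 8 bp

NcoI sites (CCATGG) start at positions 8, 35.
NcoI cuts after the first base of each site, so after positions 8, 35.
Linear molecule, 2 cuts → 3 fragments:
  1–8 → 8 bp
  9–35 → 27 bp
  36–276 → 241 bp
Sorted largest to smallest: 241, 27, 8 bp.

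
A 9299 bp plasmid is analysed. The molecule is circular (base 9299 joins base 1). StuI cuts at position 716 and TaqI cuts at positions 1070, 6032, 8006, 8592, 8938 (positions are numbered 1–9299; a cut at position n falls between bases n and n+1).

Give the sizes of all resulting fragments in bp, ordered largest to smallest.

4962, 1974, 1077, 586, 354, 346 bp

Combined cut positions (sorted): 716, 1070, 6032, 8006, 8592, 8938.
Circular molecule, 6 cuts → 6 fragments:
  1070 − 716 = 354 bp
  6032 − 1070 = 4962 bp
  8006 − 6032 = 1974 bp
  8592 − 8006 = 586 bp
  8938 − 8592 = 346 bp
  wrap: 9299 − 8938 + 716 = 1077 bp
Sorted largest to smallest: 4962, 1974, 1077, 586, 354, 346 bp.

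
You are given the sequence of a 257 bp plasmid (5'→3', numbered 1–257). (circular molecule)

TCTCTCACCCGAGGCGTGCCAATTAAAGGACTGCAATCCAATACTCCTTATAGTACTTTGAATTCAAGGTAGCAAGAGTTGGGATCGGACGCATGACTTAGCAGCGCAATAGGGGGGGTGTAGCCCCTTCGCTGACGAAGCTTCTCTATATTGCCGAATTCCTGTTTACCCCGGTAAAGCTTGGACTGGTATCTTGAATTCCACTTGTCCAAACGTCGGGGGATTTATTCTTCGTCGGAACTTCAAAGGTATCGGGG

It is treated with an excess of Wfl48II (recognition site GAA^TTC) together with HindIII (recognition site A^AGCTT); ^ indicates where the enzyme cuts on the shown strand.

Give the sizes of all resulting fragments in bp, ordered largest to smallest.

121, 76, 21, 20, 19 bp

Wfl48II sites (GAATTC) start at positions 60, 156, 196.
Wfl48II cuts after base 3 of each site, so after positions 62, 158, 198.
HindIII sites (AAGCTT) start at positions 138, 177.
HindIII cuts after the first base of each site, so after positions 138, 177.
Combined cut positions: 62, 138, 158, 177, 198.
Circular molecule, 5 cuts → 5 fragments:
  63–138 → 76 bp
  139–158 → 20 bp
  159–177 → 19 bp
  178–198 → 21 bp
  199–257 then 1–62 → 59 + 62 = 121 bp
Sorted largest to smallest: 121, 76, 21, 20, 19 bp.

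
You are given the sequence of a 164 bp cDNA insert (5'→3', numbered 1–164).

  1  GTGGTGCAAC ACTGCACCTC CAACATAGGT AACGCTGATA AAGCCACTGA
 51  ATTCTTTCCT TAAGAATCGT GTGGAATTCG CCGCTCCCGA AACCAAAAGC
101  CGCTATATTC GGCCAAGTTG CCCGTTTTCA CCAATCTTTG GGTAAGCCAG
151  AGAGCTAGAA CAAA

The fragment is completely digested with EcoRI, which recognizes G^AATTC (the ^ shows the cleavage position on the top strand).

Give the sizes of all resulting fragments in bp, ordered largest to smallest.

EcoRI sites (GAATTC) start at positions 49, 74.
EcoRI cuts after the first base of each site, so after positions 49, 74.
Linear molecule, 2 cuts → 3 fragments:
  1–49 → 49 bp
  50–74 → 25 bp
  75–164 → 90 bp
Sorted largest to smallest: 90, 49, 25 bp.

90, 49, 25 bp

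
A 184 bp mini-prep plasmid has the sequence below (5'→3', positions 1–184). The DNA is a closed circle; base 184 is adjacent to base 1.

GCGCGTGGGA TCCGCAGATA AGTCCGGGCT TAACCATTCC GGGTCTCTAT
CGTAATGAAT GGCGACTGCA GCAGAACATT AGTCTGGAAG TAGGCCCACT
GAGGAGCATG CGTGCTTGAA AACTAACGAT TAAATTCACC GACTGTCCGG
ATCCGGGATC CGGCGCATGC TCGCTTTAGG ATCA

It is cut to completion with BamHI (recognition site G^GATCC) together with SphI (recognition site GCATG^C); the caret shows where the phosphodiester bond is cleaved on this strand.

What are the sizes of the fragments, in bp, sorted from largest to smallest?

102, 39, 23, 13, 7 bp

BamHI sites (GGATCC) start at positions 8, 149, 156.
BamHI cuts after the first base of each site, so after positions 8, 149, 156.
SphI sites (GCATGC) start at positions 106, 165.
SphI cuts after base 5 of each site (before the last base), so after positions 110, 169.
Combined cut positions: 8, 110, 149, 156, 169.
Circular molecule, 5 cuts → 5 fragments:
  9–110 → 102 bp
  111–149 → 39 bp
  150–156 → 7 bp
  157–169 → 13 bp
  170–184 then 1–8 → 15 + 8 = 23 bp
Sorted largest to smallest: 102, 39, 23, 13, 7 bp.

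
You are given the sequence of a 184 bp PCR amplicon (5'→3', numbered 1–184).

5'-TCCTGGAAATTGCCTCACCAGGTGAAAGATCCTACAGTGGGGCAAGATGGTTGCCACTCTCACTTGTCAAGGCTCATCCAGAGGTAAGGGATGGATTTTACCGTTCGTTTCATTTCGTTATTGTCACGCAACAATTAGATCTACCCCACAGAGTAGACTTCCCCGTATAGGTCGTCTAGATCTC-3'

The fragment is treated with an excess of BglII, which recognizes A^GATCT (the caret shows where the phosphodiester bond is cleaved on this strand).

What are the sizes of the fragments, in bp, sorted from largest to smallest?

137, 41, 6 bp

BglII sites (AGATCT) start at positions 137, 178.
BglII cuts after the first base of each site, so after positions 137, 178.
Linear molecule, 2 cuts → 3 fragments:
  1–137 → 137 bp
  138–178 → 41 bp
  179–184 → 6 bp
Sorted largest to smallest: 137, 41, 6 bp.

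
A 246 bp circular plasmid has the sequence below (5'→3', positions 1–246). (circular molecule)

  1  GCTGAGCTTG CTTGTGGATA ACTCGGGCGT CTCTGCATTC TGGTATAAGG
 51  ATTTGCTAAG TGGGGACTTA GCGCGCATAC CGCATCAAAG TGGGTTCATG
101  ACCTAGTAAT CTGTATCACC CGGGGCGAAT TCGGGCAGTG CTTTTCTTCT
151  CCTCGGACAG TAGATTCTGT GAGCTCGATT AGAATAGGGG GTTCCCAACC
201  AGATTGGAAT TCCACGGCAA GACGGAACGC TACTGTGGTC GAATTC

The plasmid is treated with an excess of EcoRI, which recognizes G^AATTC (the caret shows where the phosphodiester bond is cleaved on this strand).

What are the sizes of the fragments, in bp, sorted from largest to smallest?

EcoRI sites (GAATTC) start at positions 127, 207, 241.
EcoRI cuts after the first base of each site, so after positions 127, 207, 241.
Circular molecule, 3 cuts → 3 fragments:
  128–207 → 80 bp
  208–241 → 34 bp
  242–246 then 1–127 → 5 + 127 = 132 bp
Sorted largest to smallest: 132, 80, 34 bp.

132, 80, 34 bp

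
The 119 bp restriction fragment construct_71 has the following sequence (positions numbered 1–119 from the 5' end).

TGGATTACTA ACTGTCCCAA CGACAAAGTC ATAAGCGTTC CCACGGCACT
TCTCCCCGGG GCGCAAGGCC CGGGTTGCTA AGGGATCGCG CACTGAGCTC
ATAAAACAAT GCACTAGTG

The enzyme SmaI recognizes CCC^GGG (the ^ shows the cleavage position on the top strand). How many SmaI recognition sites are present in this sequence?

2

CCCGGG occurs starting at positions 55, 69.
SmaI cuts at 2 sites.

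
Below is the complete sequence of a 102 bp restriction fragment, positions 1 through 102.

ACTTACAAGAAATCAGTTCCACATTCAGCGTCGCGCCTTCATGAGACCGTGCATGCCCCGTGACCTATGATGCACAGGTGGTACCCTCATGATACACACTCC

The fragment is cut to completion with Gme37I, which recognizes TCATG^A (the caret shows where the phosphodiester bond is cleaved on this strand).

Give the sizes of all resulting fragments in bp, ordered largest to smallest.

Gme37I sites (TCATGA) start at positions 39, 87.
Gme37I cuts after base 5 of each site (before the last base), so after positions 43, 91.
Linear molecule, 2 cuts → 3 fragments:
  1–43 → 43 bp
  44–91 → 48 bp
  92–102 → 11 bp
Sorted largest to smallest: 48, 43, 11 bp.

48, 43, 11 bp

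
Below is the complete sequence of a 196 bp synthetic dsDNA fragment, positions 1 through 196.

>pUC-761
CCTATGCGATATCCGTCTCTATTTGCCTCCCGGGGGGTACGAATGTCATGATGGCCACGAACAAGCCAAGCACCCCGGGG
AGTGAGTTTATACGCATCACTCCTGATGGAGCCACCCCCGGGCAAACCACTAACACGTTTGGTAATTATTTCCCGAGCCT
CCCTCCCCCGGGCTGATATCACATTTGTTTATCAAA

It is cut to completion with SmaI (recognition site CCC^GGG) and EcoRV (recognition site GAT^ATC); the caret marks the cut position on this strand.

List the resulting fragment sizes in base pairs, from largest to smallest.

SmaI sites (CCCGGG) start at positions 29, 74, 117, 167.
SmaI cuts after base 3 of each site, so after positions 31, 76, 119, 169.
EcoRV sites (GATATC) start at positions 8, 175.
EcoRV cuts after base 3 of each site, so after positions 10, 177.
Combined cut positions: 10, 31, 76, 119, 169, 177.
Linear molecule, 6 cuts → 7 fragments:
  1–10 → 10 bp
  11–31 → 21 bp
  32–76 → 45 bp
  77–119 → 43 bp
  120–169 → 50 bp
  170–177 → 8 bp
  178–196 → 19 bp
Sorted largest to smallest: 50, 45, 43, 21, 19, 10, 8 bp.

50, 45, 43, 21, 19, 10, 8 bp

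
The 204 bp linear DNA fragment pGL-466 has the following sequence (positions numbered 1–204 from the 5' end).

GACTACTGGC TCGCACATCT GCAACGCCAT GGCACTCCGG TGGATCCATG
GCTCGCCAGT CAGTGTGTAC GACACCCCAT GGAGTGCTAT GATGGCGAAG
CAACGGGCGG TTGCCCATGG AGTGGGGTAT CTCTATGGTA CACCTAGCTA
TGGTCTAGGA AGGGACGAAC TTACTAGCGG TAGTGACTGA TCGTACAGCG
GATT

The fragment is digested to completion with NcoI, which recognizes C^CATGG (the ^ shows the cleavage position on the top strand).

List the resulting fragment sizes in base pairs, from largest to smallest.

89, 38, 31, 27, 19 bp

NcoI sites (CCATGG) start at positions 27, 46, 77, 115.
NcoI cuts after the first base of each site, so after positions 27, 46, 77, 115.
Linear molecule, 4 cuts → 5 fragments:
  1–27 → 27 bp
  28–46 → 19 bp
  47–77 → 31 bp
  78–115 → 38 bp
  116–204 → 89 bp
Sorted largest to smallest: 89, 38, 31, 27, 19 bp.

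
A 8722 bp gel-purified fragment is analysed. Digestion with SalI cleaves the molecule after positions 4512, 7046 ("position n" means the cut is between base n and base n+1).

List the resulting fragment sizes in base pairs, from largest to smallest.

Linear molecule, 2 cuts → 3 fragments:
  4512 − 0 = 4512 bp
  7046 − 4512 = 2534 bp
  8722 − 7046 = 1676 bp
Sorted largest to smallest: 4512, 2534, 1676 bp.

4512, 2534, 1676 bp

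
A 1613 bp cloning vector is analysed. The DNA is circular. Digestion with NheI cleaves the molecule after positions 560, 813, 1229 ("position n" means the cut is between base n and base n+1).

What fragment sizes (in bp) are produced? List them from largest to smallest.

Circular molecule, 3 cuts → 3 fragments:
  813 − 560 = 253 bp
  1229 − 813 = 416 bp
  wrap: 1613 − 1229 + 560 = 944 bp
Sorted largest to smallest: 944, 416, 253 bp.

944, 416, 253 bp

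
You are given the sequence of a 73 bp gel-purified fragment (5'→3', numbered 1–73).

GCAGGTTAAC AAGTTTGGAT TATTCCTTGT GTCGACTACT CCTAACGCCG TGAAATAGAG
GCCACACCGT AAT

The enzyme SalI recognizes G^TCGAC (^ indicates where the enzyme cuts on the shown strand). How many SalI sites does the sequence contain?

1

GTCGAC occurs starting at position 31.
SalI cuts at 1 site.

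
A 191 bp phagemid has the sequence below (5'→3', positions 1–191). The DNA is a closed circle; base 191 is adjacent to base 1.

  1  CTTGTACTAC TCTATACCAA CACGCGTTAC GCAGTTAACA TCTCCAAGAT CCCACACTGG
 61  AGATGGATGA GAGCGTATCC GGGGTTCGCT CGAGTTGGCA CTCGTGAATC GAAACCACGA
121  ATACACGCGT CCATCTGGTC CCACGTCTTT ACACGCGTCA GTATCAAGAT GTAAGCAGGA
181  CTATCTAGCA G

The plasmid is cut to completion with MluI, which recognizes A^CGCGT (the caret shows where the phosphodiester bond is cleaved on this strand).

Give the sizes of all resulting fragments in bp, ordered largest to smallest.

103, 60, 28 bp

MluI sites (ACGCGT) start at positions 22, 125, 153.
MluI cuts after the first base of each site, so after positions 22, 125, 153.
Circular molecule, 3 cuts → 3 fragments:
  23–125 → 103 bp
  126–153 → 28 bp
  154–191 then 1–22 → 38 + 22 = 60 bp
Sorted largest to smallest: 103, 60, 28 bp.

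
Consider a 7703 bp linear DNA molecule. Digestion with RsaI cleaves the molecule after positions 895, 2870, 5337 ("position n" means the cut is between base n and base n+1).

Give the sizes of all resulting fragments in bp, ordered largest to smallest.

2467, 2366, 1975, 895 bp

Linear molecule, 3 cuts → 4 fragments:
  895 − 0 = 895 bp
  2870 − 895 = 1975 bp
  5337 − 2870 = 2467 bp
  7703 − 5337 = 2366 bp
Sorted largest to smallest: 2467, 2366, 1975, 895 bp.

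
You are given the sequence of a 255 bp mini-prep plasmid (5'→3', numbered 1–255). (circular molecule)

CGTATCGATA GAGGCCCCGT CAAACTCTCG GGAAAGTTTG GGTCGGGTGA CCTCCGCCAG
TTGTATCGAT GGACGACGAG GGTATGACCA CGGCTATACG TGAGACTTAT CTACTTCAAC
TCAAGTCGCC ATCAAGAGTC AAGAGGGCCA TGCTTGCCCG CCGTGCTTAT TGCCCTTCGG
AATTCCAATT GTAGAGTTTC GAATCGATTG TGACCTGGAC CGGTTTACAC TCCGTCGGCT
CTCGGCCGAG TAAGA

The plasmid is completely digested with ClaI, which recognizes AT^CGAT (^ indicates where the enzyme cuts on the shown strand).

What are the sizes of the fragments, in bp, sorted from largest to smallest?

ClaI sites (ATCGAT) start at positions 4, 65, 203.
ClaI cuts after base 2 of each site, so after positions 5, 66, 204.
Circular molecule, 3 cuts → 3 fragments:
  6–66 → 61 bp
  67–204 → 138 bp
  205–255 then 1–5 → 51 + 5 = 56 bp
Sorted largest to smallest: 138, 61, 56 bp.

138, 61, 56 bp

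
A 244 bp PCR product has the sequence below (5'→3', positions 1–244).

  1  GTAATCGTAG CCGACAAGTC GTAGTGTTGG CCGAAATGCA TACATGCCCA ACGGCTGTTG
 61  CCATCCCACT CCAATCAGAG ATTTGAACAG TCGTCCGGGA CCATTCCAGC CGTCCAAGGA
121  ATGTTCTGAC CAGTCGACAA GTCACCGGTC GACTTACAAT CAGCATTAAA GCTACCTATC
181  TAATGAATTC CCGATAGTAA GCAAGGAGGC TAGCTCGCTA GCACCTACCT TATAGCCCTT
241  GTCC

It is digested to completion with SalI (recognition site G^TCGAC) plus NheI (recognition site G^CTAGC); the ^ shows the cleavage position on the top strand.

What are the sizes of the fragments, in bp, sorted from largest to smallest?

133, 61, 27, 15, 8 bp

SalI sites (GTCGAC) start at positions 133, 148.
SalI cuts after the first base of each site, so after positions 133, 148.
NheI sites (GCTAGC) start at positions 209, 217.
NheI cuts after the first base of each site, so after positions 209, 217.
Combined cut positions: 133, 148, 209, 217.
Linear molecule, 4 cuts → 5 fragments:
  1–133 → 133 bp
  134–148 → 15 bp
  149–209 → 61 bp
  210–217 → 8 bp
  218–244 → 27 bp
Sorted largest to smallest: 133, 61, 27, 15, 8 bp.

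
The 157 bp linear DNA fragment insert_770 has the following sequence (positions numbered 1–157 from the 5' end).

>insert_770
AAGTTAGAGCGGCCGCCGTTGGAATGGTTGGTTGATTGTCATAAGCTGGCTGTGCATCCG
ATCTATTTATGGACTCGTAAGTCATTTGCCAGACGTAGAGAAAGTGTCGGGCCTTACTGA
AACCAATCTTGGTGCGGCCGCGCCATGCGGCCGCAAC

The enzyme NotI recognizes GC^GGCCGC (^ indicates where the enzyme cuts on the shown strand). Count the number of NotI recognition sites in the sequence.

3

GCGGCCGC occurs starting at positions 9, 134, 147.
NotI cuts at 3 sites.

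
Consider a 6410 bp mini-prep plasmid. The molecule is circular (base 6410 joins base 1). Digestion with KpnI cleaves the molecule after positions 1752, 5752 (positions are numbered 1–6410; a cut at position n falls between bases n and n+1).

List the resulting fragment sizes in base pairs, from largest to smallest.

4000, 2410 bp

Circular molecule, 2 cuts → 2 fragments:
  5752 − 1752 = 4000 bp
  wrap: 6410 − 5752 + 1752 = 2410 bp
Sorted largest to smallest: 4000, 2410 bp.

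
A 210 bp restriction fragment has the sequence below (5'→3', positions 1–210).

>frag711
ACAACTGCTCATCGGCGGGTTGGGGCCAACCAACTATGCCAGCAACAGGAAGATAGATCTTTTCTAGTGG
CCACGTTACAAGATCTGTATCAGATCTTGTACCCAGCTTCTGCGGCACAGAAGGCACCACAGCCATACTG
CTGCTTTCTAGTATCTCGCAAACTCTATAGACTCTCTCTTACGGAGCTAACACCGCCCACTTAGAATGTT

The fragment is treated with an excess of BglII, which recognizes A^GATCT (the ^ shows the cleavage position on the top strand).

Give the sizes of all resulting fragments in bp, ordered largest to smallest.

118, 55, 26, 11 bp

BglII sites (AGATCT) start at positions 55, 81, 92.
BglII cuts after the first base of each site, so after positions 55, 81, 92.
Linear molecule, 3 cuts → 4 fragments:
  1–55 → 55 bp
  56–81 → 26 bp
  82–92 → 11 bp
  93–210 → 118 bp
Sorted largest to smallest: 118, 55, 26, 11 bp.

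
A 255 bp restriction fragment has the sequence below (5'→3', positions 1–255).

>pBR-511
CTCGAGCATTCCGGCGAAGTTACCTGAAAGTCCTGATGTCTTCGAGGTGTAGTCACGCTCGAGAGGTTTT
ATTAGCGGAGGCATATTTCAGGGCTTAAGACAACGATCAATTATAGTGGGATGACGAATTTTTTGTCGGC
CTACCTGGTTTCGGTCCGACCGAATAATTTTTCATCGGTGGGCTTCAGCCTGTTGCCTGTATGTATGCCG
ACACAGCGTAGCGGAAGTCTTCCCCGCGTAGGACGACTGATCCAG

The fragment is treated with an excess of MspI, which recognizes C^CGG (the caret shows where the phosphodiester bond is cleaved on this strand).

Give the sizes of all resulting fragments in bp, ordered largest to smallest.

244, 11 bp

The MspI site (CCGG) starts at position 11.
MspI cuts after the first base of each site, so after position 11.
Linear molecule, 1 cut → 2 fragments:
  1–11 → 11 bp
  12–255 → 244 bp
Sorted largest to smallest: 244, 11 bp.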